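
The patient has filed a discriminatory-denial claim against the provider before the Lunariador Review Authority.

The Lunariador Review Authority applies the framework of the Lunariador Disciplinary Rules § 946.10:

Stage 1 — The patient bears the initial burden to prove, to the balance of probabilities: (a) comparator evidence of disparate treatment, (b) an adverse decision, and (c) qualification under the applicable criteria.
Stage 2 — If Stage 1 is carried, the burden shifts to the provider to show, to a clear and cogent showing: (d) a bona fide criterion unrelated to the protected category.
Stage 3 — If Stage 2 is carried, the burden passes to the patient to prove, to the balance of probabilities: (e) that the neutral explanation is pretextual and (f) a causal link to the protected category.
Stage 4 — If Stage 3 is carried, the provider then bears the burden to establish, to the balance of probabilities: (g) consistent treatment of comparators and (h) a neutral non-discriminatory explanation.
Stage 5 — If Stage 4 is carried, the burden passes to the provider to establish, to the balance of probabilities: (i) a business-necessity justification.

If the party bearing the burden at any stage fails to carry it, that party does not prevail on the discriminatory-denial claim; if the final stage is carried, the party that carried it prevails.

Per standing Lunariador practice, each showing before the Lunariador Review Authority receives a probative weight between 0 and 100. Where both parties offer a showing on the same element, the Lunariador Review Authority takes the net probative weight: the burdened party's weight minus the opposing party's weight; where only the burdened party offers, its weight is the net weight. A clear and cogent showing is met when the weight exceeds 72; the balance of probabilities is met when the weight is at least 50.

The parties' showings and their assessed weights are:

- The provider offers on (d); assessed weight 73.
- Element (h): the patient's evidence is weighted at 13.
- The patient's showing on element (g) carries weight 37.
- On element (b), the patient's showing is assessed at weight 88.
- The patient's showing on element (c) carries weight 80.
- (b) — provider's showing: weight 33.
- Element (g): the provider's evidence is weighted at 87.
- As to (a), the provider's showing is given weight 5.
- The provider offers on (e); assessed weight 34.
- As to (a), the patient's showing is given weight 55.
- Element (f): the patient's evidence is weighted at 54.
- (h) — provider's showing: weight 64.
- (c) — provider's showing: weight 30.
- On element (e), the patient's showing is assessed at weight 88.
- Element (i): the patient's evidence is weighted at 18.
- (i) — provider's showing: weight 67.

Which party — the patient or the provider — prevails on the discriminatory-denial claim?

patient

Stage 1 (patient, the balance of probabilities, weight is at least 50): (a) net 55−5=50 ≥ 50 — meets; (b) net 88−33=55 ≥ 50 — meets; (c) net 80−30=50 ≥ 50 — meets.
  Stage 1 carried; the burden shifts to the provider.
Stage 2 (provider, a clear and cogent showing, weight exceeds 72): (d) 73 > 72 — meets.
  Stage 2 carried; the burden shifts to the patient.
Stage 3 (patient, the balance of probabilities, weight is at least 50): (e) net 88−34=54 ≥ 50 — meets; (f) 54 ≥ 50 — meets.
  All elements met. The burden passes to the provider.
Stage 4 (provider, the balance of probabilities, weight is at least 50): (g) net 87−37=50 ≥ 50 — meets; (h) net 64−13=51 ≥ 50 — meets.
  All elements met. The provider retains the burden for Stage 5.
Stage 5 (provider, the balance of probabilities, weight is at least 50): (i) net 67−18=49 < 50 — fails.
  Stage 5 not carried; the provider fails its burden.
The analysis ends at Stage 5; the patient prevails.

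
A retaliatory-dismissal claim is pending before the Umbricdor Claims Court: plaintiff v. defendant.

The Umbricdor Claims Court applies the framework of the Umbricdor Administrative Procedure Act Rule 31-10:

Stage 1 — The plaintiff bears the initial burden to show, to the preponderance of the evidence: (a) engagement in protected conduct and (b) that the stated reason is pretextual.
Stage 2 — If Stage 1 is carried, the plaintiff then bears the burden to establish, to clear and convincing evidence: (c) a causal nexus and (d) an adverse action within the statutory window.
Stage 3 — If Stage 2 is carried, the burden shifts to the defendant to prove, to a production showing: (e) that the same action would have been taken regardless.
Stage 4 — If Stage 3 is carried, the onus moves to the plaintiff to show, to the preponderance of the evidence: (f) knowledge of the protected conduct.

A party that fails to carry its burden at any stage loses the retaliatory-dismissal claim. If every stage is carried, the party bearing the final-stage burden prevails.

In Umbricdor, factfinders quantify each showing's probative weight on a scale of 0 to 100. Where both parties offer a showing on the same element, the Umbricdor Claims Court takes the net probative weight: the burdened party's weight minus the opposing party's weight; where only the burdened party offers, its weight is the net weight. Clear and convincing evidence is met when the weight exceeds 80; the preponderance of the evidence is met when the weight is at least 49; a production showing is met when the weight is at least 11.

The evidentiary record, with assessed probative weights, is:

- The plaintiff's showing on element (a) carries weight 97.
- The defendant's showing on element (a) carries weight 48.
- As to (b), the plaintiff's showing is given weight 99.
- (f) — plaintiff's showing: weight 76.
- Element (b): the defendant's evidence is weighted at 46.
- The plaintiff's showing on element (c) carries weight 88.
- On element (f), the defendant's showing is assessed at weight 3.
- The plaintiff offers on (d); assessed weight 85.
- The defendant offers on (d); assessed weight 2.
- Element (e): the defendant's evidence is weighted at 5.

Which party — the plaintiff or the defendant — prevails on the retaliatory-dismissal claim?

Stage 1 (plaintiff, the preponderance of the evidence, weight is at least 49): (a) net 97−48=49 ≥ 49 — meets; (b) net 99−46=53 ≥ 49 — meets.
  Stage 1 carried; the burden remains with the plaintiff.
Stage 2 (plaintiff, clear and convincing evidence, weight exceeds 80): (c) 88 > 80 — meets; (d) net 85−2=83 > 80 — meets.
  The plaintiff carries Stage 2; the defendant now bears the burden.
Stage 3 (defendant, a production showing, weight is at least 11): (e) 5 < 11 — fails.
  Stage 3 not carried; the defendant fails its burden.
The plaintiff prevails.

plaintiff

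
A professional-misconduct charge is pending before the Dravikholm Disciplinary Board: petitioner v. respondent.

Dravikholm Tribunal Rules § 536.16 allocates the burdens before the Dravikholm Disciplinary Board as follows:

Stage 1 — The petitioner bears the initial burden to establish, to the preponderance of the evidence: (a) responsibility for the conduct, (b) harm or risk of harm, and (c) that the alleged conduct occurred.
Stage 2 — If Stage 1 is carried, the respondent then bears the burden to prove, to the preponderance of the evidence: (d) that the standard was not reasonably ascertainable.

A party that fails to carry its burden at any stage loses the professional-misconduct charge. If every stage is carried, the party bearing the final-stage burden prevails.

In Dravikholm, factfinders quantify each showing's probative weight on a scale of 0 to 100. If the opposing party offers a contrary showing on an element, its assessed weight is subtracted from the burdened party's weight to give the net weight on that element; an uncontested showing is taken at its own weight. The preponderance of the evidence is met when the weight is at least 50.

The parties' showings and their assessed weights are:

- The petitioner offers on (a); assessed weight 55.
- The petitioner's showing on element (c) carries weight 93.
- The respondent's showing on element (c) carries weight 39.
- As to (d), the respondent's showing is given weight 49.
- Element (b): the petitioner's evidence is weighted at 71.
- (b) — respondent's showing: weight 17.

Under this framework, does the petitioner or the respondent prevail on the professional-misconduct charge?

Stage 1 (petitioner, the preponderance of the evidence, weight is at least 50): (a) 55 ≥ 50 — meets; (b) net 71−17=54 ≥ 50 — meets; (c) net 93−39=54 ≥ 50 — meets.
  All elements met. The burden passes to the respondent.
Stage 2 (respondent, the preponderance of the evidence, weight is at least 50): (d) 49 < 50 — fails.
  The respondent does not carry Stage 2.
The analysis ends at Stage 2; the petitioner prevails.

petitioner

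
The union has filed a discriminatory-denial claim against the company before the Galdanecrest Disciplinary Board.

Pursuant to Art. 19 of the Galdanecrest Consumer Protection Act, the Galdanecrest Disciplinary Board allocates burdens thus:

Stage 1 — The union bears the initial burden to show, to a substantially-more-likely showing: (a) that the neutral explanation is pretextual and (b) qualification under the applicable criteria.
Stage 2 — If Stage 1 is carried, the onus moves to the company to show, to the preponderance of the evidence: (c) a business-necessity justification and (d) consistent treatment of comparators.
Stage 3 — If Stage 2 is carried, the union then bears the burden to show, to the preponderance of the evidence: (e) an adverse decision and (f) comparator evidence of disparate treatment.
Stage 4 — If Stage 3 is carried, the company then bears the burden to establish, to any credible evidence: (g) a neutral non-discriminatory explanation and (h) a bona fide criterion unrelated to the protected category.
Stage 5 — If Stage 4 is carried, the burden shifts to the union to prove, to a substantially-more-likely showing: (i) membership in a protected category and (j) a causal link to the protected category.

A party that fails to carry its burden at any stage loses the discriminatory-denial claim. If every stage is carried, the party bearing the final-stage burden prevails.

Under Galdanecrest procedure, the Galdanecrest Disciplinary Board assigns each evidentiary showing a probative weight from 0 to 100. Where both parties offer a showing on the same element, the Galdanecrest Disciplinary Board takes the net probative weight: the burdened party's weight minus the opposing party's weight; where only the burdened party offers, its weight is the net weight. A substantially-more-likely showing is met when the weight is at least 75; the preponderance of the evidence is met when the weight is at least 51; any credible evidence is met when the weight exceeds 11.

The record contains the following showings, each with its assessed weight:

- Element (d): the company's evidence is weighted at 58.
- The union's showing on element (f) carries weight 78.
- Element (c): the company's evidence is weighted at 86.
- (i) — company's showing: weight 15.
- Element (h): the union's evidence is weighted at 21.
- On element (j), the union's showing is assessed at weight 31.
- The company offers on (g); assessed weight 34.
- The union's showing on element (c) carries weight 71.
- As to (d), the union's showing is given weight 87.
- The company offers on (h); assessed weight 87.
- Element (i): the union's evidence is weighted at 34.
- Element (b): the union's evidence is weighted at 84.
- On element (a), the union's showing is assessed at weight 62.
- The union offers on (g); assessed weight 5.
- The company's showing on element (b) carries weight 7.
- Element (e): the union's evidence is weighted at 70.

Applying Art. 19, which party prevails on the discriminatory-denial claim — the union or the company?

At Stage 1 the union must meet a substantially-more-likely showing (weight is at least 75): on (a) the weight is 62, < 75, so (a) does not meet the standard; on (b) the weight is 84 less the opposing 7 gives net 77, ≥ 75, so (b) meets the standard.
  The union does not carry Stage 1.
The analysis ends at Stage 1; the company prevails.

company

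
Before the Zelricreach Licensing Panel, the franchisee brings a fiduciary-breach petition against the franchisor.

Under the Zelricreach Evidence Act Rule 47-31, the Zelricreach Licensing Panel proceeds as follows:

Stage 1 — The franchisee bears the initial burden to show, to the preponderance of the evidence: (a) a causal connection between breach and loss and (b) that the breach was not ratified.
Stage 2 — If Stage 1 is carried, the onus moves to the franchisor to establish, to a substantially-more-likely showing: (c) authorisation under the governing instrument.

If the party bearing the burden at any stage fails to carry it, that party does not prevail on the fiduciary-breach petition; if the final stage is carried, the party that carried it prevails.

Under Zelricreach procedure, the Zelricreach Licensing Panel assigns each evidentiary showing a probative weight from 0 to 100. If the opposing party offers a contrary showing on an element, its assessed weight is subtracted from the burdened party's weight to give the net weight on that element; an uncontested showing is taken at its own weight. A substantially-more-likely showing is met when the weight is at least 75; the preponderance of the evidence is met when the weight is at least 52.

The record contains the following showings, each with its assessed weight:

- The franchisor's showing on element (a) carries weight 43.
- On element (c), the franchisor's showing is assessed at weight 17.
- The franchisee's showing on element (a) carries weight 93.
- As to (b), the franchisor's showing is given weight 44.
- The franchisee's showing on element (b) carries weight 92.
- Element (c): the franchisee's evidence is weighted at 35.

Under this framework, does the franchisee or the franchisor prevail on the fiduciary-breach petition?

franchisor

Stage 1 (franchisee, the preponderance of the evidence, weight is at least 52): (a) net 93−43=50 < 52 — fails; (b) net 92−44=48 < 52 — fails.
  The franchisee does not carry Stage 1.
The analysis ends at Stage 1; the franchisor prevails.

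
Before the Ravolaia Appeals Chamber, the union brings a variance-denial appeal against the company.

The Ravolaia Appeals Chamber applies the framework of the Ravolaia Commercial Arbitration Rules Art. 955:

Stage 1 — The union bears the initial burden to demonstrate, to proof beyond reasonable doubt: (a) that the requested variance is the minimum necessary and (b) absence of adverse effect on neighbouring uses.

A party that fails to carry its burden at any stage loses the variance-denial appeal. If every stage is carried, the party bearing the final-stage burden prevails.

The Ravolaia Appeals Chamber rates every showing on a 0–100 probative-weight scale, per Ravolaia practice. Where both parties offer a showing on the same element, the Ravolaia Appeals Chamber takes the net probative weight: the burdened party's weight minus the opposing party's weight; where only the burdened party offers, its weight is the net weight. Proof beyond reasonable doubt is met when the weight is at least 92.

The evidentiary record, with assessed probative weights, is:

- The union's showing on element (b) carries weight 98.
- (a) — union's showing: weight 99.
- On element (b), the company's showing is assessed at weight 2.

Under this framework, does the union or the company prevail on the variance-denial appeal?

union

At Stage 1 the union must meet proof beyond reasonable doubt (weight is at least 92): on (a) the weight is 99, which does reach 92, so (a) meets the standard; on (b) the weight is 98 less the opposing 2 gives net 96, which does reach 92, so (b) meets the standard.
  Stage 1 carried; the final stage is satisfied.
All stages carried — the union prevails.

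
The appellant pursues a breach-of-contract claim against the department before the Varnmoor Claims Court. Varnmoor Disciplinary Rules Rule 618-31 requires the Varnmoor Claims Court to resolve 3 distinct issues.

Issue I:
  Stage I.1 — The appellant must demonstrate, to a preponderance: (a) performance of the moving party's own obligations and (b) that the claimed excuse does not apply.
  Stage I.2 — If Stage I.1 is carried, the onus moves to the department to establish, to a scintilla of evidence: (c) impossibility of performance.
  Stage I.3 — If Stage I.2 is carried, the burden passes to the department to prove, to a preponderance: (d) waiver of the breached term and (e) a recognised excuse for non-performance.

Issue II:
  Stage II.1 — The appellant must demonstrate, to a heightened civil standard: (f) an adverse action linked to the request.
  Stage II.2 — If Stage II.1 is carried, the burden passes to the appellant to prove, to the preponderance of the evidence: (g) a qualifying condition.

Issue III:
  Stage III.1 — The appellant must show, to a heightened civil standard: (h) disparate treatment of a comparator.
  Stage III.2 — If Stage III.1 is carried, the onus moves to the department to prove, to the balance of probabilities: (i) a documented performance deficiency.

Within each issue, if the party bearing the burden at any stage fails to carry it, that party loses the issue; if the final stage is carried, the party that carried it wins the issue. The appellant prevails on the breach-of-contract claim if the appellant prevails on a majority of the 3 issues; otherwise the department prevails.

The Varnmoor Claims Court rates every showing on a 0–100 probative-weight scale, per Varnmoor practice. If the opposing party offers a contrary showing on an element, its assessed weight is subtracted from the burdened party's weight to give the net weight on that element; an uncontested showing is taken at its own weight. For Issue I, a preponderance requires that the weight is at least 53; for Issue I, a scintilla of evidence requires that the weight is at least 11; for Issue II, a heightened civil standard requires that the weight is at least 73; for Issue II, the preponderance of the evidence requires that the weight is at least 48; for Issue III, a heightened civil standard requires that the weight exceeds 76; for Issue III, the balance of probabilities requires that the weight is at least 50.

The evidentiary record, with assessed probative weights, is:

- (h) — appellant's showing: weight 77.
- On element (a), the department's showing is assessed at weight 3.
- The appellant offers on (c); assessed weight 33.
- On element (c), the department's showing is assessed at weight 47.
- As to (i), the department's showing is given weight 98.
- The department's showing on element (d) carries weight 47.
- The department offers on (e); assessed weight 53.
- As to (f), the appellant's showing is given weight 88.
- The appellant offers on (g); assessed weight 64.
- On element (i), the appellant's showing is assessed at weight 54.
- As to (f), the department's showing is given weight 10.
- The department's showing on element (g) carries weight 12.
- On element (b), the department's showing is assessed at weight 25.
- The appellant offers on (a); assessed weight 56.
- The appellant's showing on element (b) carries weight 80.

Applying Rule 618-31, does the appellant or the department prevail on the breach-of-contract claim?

— Issue I —
At Stage I.1 the appellant must meet a preponderance (weight is at least 53): on (a) the weight is 56 less the opposing 3 gives net 53, ≥ 53, so (a) meets the standard; on (b) the weight is 80 less the opposing 25 gives net 55, ≥ 53, so (b) meets the standard.
  Stage I.1 carried; the burden shifts to the department.
At Stage I.2 the department must meet a scintilla of evidence (weight is at least 11): on (c) the weight is 47 less the opposing 33 gives net 14, ≥ 11, so (c) meets the standard.
  Stage I.2 is satisfied; the department continues to bear the burden.
At Stage I.3 the department must meet a preponderance (weight is at least 53): on (d) the weight is 47, < 53, so (d) does not meet the standard; on (e) the weight is 53, ≥ 53, so (e) meets the standard.
  Stage I.3 not carried; the department fails its burden.
The appellant prevails on this issue.
— Issue II —
At Stage II.1 the appellant must meet a heightened civil standard (weight is at least 73): on (f) the weight is 88 less the opposing 10 gives net 78, ≥ 73, so (f) meets the standard.
  All elements met. The appellant retains the burden for Stage II.2.
At Stage II.2 the appellant must meet the preponderance of the evidence (weight is at least 48): on (g) the weight is 64 less the opposing 12 gives net 52, ≥ 48, so (g) meets the standard.
  The appellant carries the last stage.
Every stage carried; the appellant prevails on this issue.
— Issue III —
Stage III.1 — burden on appellant; standard: a heightened civil standard (weight exceeds 76).
    (h): 77 > 76 [met]
  All elements met. The burden passes to the department.
Stage III.2 — burden on department; standard: the balance of probabilities (weight is at least 50).
    (i): 98 − 54 = 44 < 50 [not met]
  Stage III.2 not carried; the department fails its burden.
The analysis ends at Stage III.2; the appellant prevails on this issue.
Per-issue: Issue I → appellant; Issue II → appellant; Issue III → appellant. The appellant must prevail on a majority of issues; overall, the appellant prevails.

appellant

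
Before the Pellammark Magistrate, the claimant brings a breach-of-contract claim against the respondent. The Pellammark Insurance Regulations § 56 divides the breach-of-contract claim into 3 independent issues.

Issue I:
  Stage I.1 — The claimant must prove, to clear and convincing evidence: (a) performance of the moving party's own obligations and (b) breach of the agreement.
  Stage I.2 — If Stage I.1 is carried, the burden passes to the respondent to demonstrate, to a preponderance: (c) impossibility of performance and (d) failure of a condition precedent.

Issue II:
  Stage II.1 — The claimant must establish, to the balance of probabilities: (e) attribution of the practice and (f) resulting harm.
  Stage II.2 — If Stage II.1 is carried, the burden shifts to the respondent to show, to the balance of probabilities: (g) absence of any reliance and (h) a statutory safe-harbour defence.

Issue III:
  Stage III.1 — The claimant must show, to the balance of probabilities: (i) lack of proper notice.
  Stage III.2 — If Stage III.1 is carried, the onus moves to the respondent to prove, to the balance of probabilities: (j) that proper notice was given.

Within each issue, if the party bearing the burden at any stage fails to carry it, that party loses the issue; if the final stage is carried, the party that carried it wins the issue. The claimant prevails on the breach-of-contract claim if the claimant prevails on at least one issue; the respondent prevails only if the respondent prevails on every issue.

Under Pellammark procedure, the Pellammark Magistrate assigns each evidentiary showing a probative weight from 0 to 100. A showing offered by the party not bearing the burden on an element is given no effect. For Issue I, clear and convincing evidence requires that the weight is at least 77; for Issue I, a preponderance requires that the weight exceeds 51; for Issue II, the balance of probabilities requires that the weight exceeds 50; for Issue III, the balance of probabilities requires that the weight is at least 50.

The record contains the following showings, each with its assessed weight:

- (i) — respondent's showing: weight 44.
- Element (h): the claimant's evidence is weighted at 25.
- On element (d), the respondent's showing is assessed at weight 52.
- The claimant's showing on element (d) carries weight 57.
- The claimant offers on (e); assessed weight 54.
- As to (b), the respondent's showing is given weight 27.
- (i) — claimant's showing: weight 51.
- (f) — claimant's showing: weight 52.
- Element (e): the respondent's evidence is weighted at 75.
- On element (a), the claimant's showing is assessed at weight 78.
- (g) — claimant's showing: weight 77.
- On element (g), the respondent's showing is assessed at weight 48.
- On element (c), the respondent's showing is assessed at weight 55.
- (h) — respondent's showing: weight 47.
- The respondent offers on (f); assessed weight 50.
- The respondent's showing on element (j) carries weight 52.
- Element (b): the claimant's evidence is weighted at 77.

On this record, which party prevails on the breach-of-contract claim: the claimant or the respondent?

claimant

— Issue I —
At Stage I.1 the claimant must meet clear and convincing evidence (weight is at least 77): on (a) the weight is 78, which does reach 77, so (a) meets the standard; on (b) the weight is 77 (the respondent's 27 is given no effect), which does reach 77, so (b) meets the standard.
  Stage I.1 carried; the burden shifts to the respondent.
At Stage I.2 the respondent must meet a preponderance (weight exceeds 51): on (c) the weight is 55, which does exceed 51, so (c) meets the standard; on (d) the weight is 52 (the claimant's 57 is given no effect), > 51, so (d) meets the standard.
  Stage I.2 carried; the final stage is satisfied.
Every stage carried; the respondent prevails on this issue.
— Issue II —
At Stage II.1 the claimant must meet the balance of probabilities (weight exceeds 50): on (e) the weight is 54 (the respondent's 75 is given no effect), which does exceed 50, so (e) meets the standard; on (f) the weight is 52 (the respondent's 50 is given no effect), which does exceed 50, so (f) meets the standard.
  All elements met. The burden passes to the respondent.
At Stage II.2 the respondent must meet the balance of probabilities (weight exceeds 50): on (g) the weight is 48 (the claimant's 77 is given no effect), which does not exceed 50, so (g) does not meet the standard; on (h) the weight is 47 (the claimant's 25 is given no effect), ≤ 50, so (h) does not meet the standard.
  The respondent does not carry Stage II.2.
The analysis ends at Stage II.2; the claimant prevails on this issue.
— Issue III —
Stage III.1 (claimant, the balance of probabilities, weight is at least 50): (i) 51 (respondent's 44 disregarded) ≥ 50 — meets.
  Stage III.1 is satisfied; the onus moves to the respondent.
Stage III.2 (respondent, the balance of probabilities, weight is at least 50): (j) 52 ≥ 50 — meets.
  All elements met at the final stage.
Every stage carried; the respondent prevails on this issue.
Per-issue: Issue I → respondent; Issue II → claimant; Issue III → respondent. The claimant must prevail on at least one issue; overall, the claimant prevails.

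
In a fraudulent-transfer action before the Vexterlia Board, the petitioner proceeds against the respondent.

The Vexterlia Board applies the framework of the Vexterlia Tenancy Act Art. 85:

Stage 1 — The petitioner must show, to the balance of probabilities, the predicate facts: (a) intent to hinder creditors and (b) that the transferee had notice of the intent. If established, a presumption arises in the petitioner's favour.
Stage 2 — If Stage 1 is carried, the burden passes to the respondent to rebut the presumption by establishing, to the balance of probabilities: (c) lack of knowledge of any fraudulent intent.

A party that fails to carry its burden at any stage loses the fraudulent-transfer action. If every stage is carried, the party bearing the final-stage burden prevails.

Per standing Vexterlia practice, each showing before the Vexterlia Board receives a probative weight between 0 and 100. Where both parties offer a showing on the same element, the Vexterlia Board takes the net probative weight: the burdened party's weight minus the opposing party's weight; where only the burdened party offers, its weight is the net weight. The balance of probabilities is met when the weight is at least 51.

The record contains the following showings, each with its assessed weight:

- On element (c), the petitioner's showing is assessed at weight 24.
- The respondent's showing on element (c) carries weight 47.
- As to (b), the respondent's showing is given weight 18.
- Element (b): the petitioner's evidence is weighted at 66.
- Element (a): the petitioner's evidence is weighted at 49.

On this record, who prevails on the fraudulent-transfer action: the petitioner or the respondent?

At Stage 1 the petitioner must meet the balance of probabilities (weight is at least 51): on (a) the weight is 49, < 51, so (a) does not meet the standard; on (b) the weight is 66 less the opposing 18 gives net 48, which does not reach 51, so (b) does not meet the standard.
  The petitioner does not carry Stage 1.
The analysis ends at Stage 1; the respondent prevails.

respondent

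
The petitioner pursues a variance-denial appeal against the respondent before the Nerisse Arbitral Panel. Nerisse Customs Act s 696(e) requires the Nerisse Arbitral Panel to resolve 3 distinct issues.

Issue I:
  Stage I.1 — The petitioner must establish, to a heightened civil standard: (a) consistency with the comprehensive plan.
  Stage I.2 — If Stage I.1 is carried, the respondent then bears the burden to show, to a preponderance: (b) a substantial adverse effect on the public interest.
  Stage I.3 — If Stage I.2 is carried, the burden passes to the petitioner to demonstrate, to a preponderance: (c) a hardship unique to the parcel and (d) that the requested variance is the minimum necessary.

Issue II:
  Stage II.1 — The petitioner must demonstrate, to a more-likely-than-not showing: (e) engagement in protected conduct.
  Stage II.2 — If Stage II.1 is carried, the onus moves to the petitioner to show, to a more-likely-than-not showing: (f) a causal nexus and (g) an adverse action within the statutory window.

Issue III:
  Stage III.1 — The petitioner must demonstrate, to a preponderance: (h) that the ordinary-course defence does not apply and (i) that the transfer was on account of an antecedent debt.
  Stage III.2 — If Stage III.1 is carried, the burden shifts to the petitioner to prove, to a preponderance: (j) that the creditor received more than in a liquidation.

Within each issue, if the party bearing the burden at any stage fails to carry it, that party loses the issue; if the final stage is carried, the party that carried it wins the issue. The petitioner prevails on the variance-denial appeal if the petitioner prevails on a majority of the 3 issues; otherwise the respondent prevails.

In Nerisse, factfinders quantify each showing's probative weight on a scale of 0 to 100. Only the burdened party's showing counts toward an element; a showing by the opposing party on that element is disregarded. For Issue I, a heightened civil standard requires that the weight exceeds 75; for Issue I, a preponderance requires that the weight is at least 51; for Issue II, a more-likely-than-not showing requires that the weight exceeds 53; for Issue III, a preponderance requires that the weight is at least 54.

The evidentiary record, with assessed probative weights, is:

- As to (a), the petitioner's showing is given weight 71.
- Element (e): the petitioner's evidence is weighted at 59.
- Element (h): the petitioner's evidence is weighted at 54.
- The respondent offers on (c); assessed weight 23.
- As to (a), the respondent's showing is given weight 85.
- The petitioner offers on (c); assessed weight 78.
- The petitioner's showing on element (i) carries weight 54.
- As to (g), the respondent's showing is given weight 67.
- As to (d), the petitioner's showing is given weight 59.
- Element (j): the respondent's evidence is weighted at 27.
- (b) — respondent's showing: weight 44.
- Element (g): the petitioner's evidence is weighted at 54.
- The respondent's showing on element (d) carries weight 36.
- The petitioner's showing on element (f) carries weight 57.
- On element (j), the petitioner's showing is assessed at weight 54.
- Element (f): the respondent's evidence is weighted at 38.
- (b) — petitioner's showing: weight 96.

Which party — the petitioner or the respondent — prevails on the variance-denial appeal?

— Issue I —
At Stage I.1 the petitioner must meet a heightened civil standard (weight exceeds 75): on (a) the weight is 71 (the respondent's 85 is given no effect), which does not exceed 75, so (a) does not meet the standard.
  Stage I.1 not carried; the petitioner fails its burden.
The analysis ends at Stage I.1; the respondent prevails on this issue.
— Issue II —
At Stage II.1 the petitioner must meet a more-likely-than-not showing (weight exceeds 53): on (e) the weight is 59, > 53, so (e) meets the standard.
  Stage II.1 is satisfied; the petitioner continues to bear the burden.
At Stage II.2 the petitioner must meet a more-likely-than-not showing (weight exceeds 53): on (f) the weight is 57 (the respondent's 38 is given no effect), which does exceed 53, so (f) meets the standard; on (g) the weight is 54 (the respondent's 67 is given no effect), > 53, so (g) meets the standard.
  The petitioner carries the last stage.
All stages carried — the petitioner prevails on this issue.
— Issue III —
Stage III.1 (petitioner, a preponderance, weight is at least 54): (h) 54 ≥ 54 — meets; (i) 54 ≥ 54 — meets.
  All elements met. The petitioner retains the burden for Stage III.2.
Stage III.2 (petitioner, a preponderance, weight is at least 54): (j) 54 (respondent's 27 disregarded) ≥ 54 — meets.
  Stage III.2 carried; the final stage is satisfied.
With every stage satisfied, the petitioner prevails on this issue.
Per-issue: Issue I → respondent; Issue II → petitioner; Issue III → petitioner. The petitioner must prevail on a majority of issues; overall, the petitioner prevails.

petitioner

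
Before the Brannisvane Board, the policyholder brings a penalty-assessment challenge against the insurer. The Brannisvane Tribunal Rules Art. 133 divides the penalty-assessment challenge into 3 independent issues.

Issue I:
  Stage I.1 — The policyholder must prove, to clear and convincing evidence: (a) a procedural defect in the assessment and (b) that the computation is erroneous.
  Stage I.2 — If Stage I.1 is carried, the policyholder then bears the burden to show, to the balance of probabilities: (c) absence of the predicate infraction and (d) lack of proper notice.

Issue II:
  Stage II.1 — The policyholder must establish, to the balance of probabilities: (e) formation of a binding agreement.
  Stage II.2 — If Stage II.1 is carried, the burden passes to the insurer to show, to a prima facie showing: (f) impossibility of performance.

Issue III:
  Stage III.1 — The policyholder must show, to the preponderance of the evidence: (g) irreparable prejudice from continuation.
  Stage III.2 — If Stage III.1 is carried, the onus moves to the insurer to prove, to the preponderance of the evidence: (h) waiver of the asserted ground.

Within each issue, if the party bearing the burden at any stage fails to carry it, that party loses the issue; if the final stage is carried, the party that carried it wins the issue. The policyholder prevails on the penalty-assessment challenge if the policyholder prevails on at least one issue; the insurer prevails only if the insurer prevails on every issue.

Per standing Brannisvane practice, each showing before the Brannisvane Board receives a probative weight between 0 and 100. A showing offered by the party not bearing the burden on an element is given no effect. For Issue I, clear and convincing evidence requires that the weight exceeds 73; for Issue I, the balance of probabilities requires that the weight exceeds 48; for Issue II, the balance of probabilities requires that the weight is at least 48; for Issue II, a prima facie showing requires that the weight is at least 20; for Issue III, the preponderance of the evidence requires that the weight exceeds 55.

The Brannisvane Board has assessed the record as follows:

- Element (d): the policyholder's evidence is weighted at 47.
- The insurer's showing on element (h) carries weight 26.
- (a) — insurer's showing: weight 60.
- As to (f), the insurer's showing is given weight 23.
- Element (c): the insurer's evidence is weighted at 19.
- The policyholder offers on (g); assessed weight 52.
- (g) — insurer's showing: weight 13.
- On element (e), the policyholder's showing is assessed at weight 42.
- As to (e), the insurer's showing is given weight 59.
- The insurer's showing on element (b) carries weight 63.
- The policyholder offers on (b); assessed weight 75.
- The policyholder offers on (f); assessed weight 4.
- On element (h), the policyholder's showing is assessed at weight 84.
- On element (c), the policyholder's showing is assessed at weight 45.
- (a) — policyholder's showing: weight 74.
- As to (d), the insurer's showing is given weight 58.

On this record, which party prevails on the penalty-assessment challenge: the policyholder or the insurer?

insurer

— Issue I —
Stage I.1 — burden on policyholder; standard: clear and convincing evidence (weight exceeds 73).
    (a): 74 (insurer's 60 disregarded) > 73 [met]
    (b): 75 (insurer's 63 disregarded) > 73 [met]
  Stage I.1 carried; the burden remains with the policyholder.
Stage I.2 — burden on policyholder; standard: the balance of probabilities (weight exceeds 48).
    (c): 45 (insurer's 19 disregarded) ≤ 48 [not met]
    (d): 47 (insurer's 58 disregarded) ≤ 48 [not met]
  Stage I.2 not carried; the policyholder fails its burden.
So the insurer prevails on this issue.
— Issue II —
Stage II.1 — burden on policyholder; standard: the balance of probabilities (weight is at least 48).
    (e): 42 (insurer's 59 disregarded) < 48 [not met]
  The policyholder does not carry Stage II.1.
The analysis ends at Stage II.1; the insurer prevails on this issue.
— Issue III —
Stage III.1 (policyholder, the preponderance of the evidence, weight exceeds 55): (g) 52 (insurer's 13 disregarded) ≤ 55 — fails.
  Stage III.1 not carried; the policyholder fails its burden.
The analysis ends at Stage III.1; the insurer prevails on this issue.
Per-issue: Issue I → insurer; Issue II → insurer; Issue III → insurer. The policyholder must prevail on at least one issue; overall, the insurer prevails.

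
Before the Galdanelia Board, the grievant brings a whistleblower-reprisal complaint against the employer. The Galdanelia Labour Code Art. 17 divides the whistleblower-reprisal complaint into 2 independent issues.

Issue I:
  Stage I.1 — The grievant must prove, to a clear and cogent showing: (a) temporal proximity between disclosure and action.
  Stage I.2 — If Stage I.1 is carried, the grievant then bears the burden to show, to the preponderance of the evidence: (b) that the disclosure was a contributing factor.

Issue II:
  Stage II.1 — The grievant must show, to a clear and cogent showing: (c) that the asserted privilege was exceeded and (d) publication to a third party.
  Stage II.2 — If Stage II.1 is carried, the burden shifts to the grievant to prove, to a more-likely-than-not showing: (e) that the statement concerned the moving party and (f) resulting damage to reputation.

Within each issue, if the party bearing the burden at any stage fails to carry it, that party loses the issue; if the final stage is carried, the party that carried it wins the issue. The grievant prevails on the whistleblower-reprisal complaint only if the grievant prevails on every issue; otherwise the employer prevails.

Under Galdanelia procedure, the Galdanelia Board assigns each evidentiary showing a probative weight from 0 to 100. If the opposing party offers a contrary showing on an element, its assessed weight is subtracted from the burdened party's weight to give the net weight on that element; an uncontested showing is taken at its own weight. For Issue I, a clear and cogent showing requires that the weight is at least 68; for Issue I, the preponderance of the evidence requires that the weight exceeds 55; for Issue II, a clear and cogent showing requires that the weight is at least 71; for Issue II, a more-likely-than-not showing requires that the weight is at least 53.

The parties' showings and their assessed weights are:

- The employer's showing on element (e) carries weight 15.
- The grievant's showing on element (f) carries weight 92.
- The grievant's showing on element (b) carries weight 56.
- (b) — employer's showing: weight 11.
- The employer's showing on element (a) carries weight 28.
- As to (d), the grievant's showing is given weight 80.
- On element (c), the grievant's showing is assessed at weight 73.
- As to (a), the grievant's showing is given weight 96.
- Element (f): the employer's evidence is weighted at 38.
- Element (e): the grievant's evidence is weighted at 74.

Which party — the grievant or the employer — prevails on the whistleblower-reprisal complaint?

employer

— Issue I —
Stage I.1 — burden on grievant; standard: a clear and cogent showing (weight is at least 68).
    (a): 96 − 28 = 68 ≥ 68 [met]
  Stage I.1 carried; the burden remains with the grievant.
Stage I.2 — burden on grievant; standard: the preponderance of the evidence (weight exceeds 55).
    (b): 56 − 11 = 45 ≤ 55 [not met]
  Not every element is met, so the grievant fails to carry Stage I.2.
The analysis ends at Stage I.2; the employer prevails on this issue.
— Issue II —
At Stage II.1 the grievant must meet a clear and cogent showing (weight is at least 71): on (c) the weight is 73, which does reach 71, so (c) meets the standard; on (d) the weight is 80, which does reach 71, so (d) meets the standard.
  All elements met. The grievant retains the burden for Stage II.2.
At Stage II.2 the grievant must meet a more-likely-than-not showing (weight is at least 53): on (e) the weight is 74 less the opposing 15 gives net 59, which does reach 53, so (e) meets the standard; on (f) the weight is 92 less the opposing 38 gives net 54, which does reach 53, so (f) meets the standard.
  All elements met at the final stage.
Every stage carried; the grievant prevails on this issue.
Per-issue: Issue I → employer; Issue II → grievant. The grievant must prevail on every issue; overall, the employer prevails.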